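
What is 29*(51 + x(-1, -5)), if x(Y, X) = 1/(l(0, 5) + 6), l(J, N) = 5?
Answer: 16298/11 ≈ 1481.6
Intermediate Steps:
x(Y, X) = 1/11 (x(Y, X) = 1/(5 + 6) = 1/11)
29*(51 + x(-1, -5)) = 29*(51 + 1/11) = 29*(562/11) = 16298/11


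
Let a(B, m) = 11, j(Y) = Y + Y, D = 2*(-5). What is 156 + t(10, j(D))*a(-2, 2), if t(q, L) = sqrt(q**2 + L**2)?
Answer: 156 + 110*sqrt(5) ≈ 401.97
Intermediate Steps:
D = -10
j(Y) = 2*Y
t(q, L) = sqrt(L**2 + q**2)
156 + t(10, j(D))*a(-2, 2) = 156 + sqrt((2*(-10))**2 + 10**2)*11 = 156 + sqrt((-20)**2 + 100)*11 = 156 + sqrt(400 + 100)*11 = 156 + sqrt(500)*11 = 156 + (10*sqrt(5))*11 = 156 + 110*sqrt(5)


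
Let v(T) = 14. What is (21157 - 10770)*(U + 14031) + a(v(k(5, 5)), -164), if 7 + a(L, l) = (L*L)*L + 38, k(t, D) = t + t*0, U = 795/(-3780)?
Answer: 36726628033/252 ≈ 1.4574e+8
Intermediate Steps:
U = -53/252 (U = 795*(-1/3780) = -53/252 ≈ -0.21032)
k(t, D) = t (k(t, D) = t + 0 = t)
a(L, l) = 31 + L³ (a(L, l) = -7 + ((L*L)*L + 38) = -7 + (L²*L + 38) = -7 + (L³ + 38) = -7 + (38 + L³) = 31 + L³)
(21157 - 10770)*(U + 14031) + a(v(k(5, 5)), -164) = (21157 - 10770)*(-53/252 + 14031) + (31 + 14³) = 10387*(3535759/252) + (31 + 2744) = 36725928733/252 + 2775 = 36726628033/252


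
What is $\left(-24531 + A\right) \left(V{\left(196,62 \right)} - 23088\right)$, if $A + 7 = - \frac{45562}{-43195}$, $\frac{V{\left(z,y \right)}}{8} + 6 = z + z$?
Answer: $\frac{4239493392000}{8639} \approx 4.9074 \cdot 10^{8}$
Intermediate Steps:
$V{\left(z,y \right)} = -48 + 16 z$ ($V{\left(z,y \right)} = -48 + 8 \left(z + z\right) = -48 + 8 \cdot 2 z = -48 + 16 z$)
$A = - \frac{256803}{43195}$ ($A = -7 - \frac{45562}{-43195} = -7 - - \frac{45562}{43195} = -7 + \frac{45562}{43195} = - \frac{256803}{43195} \approx -5.9452$)
$\left(-24531 + A\right) \left(V{\left(196,62 \right)} - 23088\right) = \left(-24531 - \frac{256803}{43195}\right) \left(\left(-48 + 16 \cdot 196\right) - 23088\right) = - \frac{1059873348 \left(\left(-48 + 3136\right) - 23088\right)}{43195} = - \frac{1059873348 \left(3088 - 23088\right)}{43195} = \left(- \frac{1059873348}{43195}\right) \left(-20000\right) = \frac{4239493392000}{8639}$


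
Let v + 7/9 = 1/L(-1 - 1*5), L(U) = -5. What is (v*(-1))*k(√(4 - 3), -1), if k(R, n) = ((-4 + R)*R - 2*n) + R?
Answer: 0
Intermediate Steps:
k(R, n) = R - 2*n + R*(-4 + R) (k(R, n) = (R*(-4 + R) - 2*n) + R = (-2*n + R*(-4 + R)) + R = R - 2*n + R*(-4 + R))
v = -44/45 (v = -7/9 + 1/(-5) = -7/9 - ⅕ = -44/45 ≈ -0.97778)
(v*(-1))*k(√(4 - 3), -1) = (-44/45*(-1))*((√(4 - 3))² - 3*√(4 - 3) - 2*(-1)) = 44*((√1)² - 3*√1 + 2)/45 = 44*(1² - 3*1 + 2)/45 = 44*(1 - 3 + 2)/45 = (44/45)*0 = 0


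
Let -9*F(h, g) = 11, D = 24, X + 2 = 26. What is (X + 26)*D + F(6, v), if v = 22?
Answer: 10789/9 ≈ 1198.8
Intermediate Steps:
X = 24 (X = -2 + 26 = 24)
F(h, g) = -11/9 (F(h, g) = -⅑*11 = -11/9)
(X + 26)*D + F(6, v) = (24 + 26)*24 - 11/9 = 50*24 - 11/9 = 1200 - 11/9 = 10789/9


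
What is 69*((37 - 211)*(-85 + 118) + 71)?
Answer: -391299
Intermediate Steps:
69*((37 - 211)*(-85 + 118) + 71) = 69*(-174*33 + 71) = 69*(-5742 + 71) = 69*(-5671) = -391299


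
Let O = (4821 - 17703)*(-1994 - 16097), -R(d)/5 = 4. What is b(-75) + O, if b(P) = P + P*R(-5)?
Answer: 233049687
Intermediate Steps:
R(d) = -20 (R(d) = -5*4 = -20)
b(P) = -19*P (b(P) = P + P*(-20) = P - 20*P = -19*P)
O = 233048262 (O = -12882*(-18091) = 233048262)
b(-75) + O = -19*(-75) + 233048262 = 1425 + 233048262 = 233049687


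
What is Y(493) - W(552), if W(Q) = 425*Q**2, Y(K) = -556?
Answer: -129499756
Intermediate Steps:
Y(493) - W(552) = -556 - 425*552**2 = -556 - 425*304704 = -556 - 1*129499200 = -556 - 129499200 = -129499756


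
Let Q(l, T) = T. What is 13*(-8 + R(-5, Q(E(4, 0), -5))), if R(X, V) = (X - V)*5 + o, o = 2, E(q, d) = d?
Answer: -78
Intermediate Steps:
R(X, V) = 2 - 5*V + 5*X (R(X, V) = (X - V)*5 + 2 = (-5*V + 5*X) + 2 = 2 - 5*V + 5*X)
13*(-8 + R(-5, Q(E(4, 0), -5))) = 13*(-8 + (2 - 5*(-5) + 5*(-5))) = 13*(-8 + (2 + 25 - 25)) = 13*(-8 + 2) = 13*(-6) = -78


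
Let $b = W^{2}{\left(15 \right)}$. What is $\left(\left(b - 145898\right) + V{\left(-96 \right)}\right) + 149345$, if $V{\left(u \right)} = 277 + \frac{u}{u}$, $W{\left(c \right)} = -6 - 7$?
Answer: $3894$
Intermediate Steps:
$W{\left(c \right)} = -13$ ($W{\left(c \right)} = -6 - 7 = -13$)
$V{\left(u \right)} = 278$ ($V{\left(u \right)} = 277 + 1 = 278$)
$b = 169$ ($b = \left(-13\right)^{2} = 169$)
$\left(\left(b - 145898\right) + V{\left(-96 \right)}\right) + 149345 = \left(\left(169 - 145898\right) + 278\right) + 149345 = \left(-145729 + 278\right) + 149345 = -145451 + 149345 = 3894$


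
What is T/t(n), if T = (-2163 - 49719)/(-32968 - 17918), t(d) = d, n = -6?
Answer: -8647/50886 ≈ -0.16993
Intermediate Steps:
T = 8647/8481 (T = -51882/(-50886) = -51882*(-1/50886) = 8647/8481 ≈ 1.0196)
T/t(n) = (8647/8481)/(-6) = (8647/8481)*(-1/6) = -8647/50886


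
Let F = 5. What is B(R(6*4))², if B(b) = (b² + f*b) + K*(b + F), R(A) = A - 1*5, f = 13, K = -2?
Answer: 313600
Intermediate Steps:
R(A) = -5 + A (R(A) = A - 5 = -5 + A)
B(b) = -10 + b² + 11*b (B(b) = (b² + 13*b) - 2*(b + 5) = (b² + 13*b) - 2*(5 + b) = (b² + 13*b) + (-10 - 2*b) = -10 + b² + 11*b)
B(R(6*4))² = (-10 + (-5 + 6*4)² + 11*(-5 + 6*4))² = (-10 + (-5 + 24)² + 11*(-5 + 24))² = (-10 + 19² + 11*19)² = (-10 + 361 + 209)² = 560² = 313600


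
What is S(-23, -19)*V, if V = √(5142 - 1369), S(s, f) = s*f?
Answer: 3059*√77 ≈ 26843.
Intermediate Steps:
S(s, f) = f*s
V = 7*√77 (V = √3773 = 7*√77 ≈ 61.425)
S(-23, -19)*V = (-19*(-23))*(7*√77) = 437*(7*√77) = 3059*√77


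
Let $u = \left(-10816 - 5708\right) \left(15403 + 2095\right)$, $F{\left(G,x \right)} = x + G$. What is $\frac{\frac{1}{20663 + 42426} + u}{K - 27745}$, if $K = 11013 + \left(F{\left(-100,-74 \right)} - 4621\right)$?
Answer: $\frac{18241361164727}{1358116903} \approx 13431.0$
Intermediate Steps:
$F{\left(G,x \right)} = G + x$
$K = 6218$ ($K = 11013 - 4795 = 6218$)
$u = -289136952$ ($u = \left(-16524\right) 17498 = -289136952$)
$\frac{\frac{1}{20663 + 42426} + u}{K - 27745} = \frac{\frac{1}{20663 + 42426} - 289136952}{6218 - 27745} = \frac{\frac{1}{63089} - 289136952}{-21527} = \left(\frac{1}{63089} - 289136952\right) \left(- \frac{1}{21527}\right) = \left(- \frac{18241361164727}{63089}\right) \left(- \frac{1}{21527}\right) = \frac{18241361164727}{1358116903}$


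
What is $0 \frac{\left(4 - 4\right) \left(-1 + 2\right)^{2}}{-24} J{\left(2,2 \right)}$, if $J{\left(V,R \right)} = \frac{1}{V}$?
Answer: $0$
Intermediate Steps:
$0 \frac{\left(4 - 4\right) \left(-1 + 2\right)^{2}}{-24} J{\left(2,2 \right)} = \frac{0 \frac{\left(4 - 4\right) \left(-1 + 2\right)^{2}}{-24}}{2} = 0 \cdot 0 \cdot 1^{2} \left(- \frac{1}{24}\right) \frac{1}{2} = 0 \cdot 0 \cdot 1 \left(- \frac{1}{24}\right) \frac{1}{2} = 0 \cdot 0 \left(- \frac{1}{24}\right) \frac{1}{2} = 0 \cdot 0 \cdot \frac{1}{2} = 0 \cdot \frac{1}{2} = 0$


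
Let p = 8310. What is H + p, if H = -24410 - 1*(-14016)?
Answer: -2084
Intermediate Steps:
H = -10394 (H = -24410 + 14016 = -10394)
H + p = -10394 + 8310 = -2084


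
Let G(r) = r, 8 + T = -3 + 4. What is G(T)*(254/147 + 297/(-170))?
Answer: 479/3570 ≈ 0.13417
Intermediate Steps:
T = -7 (T = -8 + (-3 + 4) = -8 + 1 = -7)
G(T)*(254/147 + 297/(-170)) = -7*(254/147 + 297/(-170)) = -7*(254*(1/147) + 297*(-1/170)) = -7*(254/147 - 297/170) = -7*(-479/24990) = 479/3570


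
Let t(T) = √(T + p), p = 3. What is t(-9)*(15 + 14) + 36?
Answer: 36 + 29*I*√6 ≈ 36.0 + 71.035*I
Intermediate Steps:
t(T) = √(3 + T) (t(T) = √(T + 3) = √(3 + T))
t(-9)*(15 + 14) + 36 = √(3 - 9)*(15 + 14) + 36 = √(-6)*29 + 36 = (I*√6)*29 + 36 = 29*I*√6 + 36 = 36 + 29*I*√6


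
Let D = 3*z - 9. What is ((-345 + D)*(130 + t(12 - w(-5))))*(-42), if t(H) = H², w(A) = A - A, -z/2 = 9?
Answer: 4695264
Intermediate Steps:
z = -18 (z = -2*9 = -18)
w(A) = 0
D = -63 (D = 3*(-18) - 9 = -54 - 9 = -63)
((-345 + D)*(130 + t(12 - w(-5))))*(-42) = ((-345 - 63)*(130 + (12 - 1*0)²))*(-42) = -408*(130 + (12 + 0)²)*(-42) = -408*(130 + 12²)*(-42) = -408*(130 + 144)*(-42) = -408*274*(-42) = -111792*(-42) = 4695264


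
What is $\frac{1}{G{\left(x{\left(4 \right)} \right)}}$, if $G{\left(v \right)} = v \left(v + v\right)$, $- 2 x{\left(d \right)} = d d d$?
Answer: $\frac{1}{2048} \approx 0.00048828$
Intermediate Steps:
$x{\left(d \right)} = - \frac{d^{3}}{2}$ ($x{\left(d \right)} = - \frac{d d d}{2} = - \frac{d^{2} d}{2} = - \frac{d^{3}}{2}$)
$G{\left(v \right)} = 2 v^{2}$ ($G{\left(v \right)} = v 2 v = 2 v^{2}$)
$\frac{1}{G{\left(x{\left(4 \right)} \right)}} = \frac{1}{2 \left(- \frac{4^{3}}{2}\right)^{2}} = \frac{1}{2 \left(\left(- \frac{1}{2}\right) 64\right)^{2}} = \frac{1}{2 \left(-32\right)^{2}} = \frac{1}{2 \cdot 1024} = \frac{1}{2048}$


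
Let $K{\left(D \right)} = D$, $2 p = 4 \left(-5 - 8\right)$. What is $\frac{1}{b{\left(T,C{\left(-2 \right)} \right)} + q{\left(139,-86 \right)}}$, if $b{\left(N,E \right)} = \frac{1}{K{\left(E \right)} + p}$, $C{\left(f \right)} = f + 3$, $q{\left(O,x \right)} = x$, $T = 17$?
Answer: $- \frac{25}{2151} \approx -0.011623$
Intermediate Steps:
$p = -26$ ($p = \frac{4 \left(-5 - 8\right)}{2} = \frac{4 \left(-13\right)}{2} = \frac{1}{2} \left(-52\right) = -26$)
$C{\left(f \right)} = 3 + f$
$b{\left(N,E \right)} = \frac{1}{-26 + E}$ ($b{\left(N,E \right)} = \frac{1}{E - 26} = \frac{1}{-26 + E}$)
$\frac{1}{b{\left(T,C{\left(-2 \right)} \right)} + q{\left(139,-86 \right)}} = \frac{1}{\frac{1}{-26 + \left(3 - 2\right)} - 86} = \frac{1}{\frac{1}{-26 + 1} - 86} = \frac{1}{\frac{1}{-25} - 86} = \frac{1}{- \frac{1}{25} - 86} = \frac{1}{- \frac{2151}{25}} = - \frac{25}{2151}$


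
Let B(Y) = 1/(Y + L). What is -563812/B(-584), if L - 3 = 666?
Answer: -47924020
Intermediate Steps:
L = 669 (L = 3 + 666 = 669)
B(Y) = 1/(669 + Y) (B(Y) = 1/(Y + 669) = 1/(669 + Y))
-563812/B(-584) = -563812/(1/(669 - 584)) = -563812/(1/85) = -563812/1/85 = -563812*85 = -47924020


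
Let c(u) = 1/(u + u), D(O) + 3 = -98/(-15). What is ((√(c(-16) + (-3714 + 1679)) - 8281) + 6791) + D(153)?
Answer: -22297/15 + 7*I*√2658/8 ≈ -1486.5 + 45.111*I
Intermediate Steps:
D(O) = 53/15 (D(O) = -3 - 98/(-15) = -3 - 98*(-1/15) = -3 + 98/15 = 53/15)
c(u) = 1/(2*u)
((√(c(-16) + (-3714 + 1679)) - 8281) + 6791) + D(153) = ((√((½)/(-16) + (-3714 + 1679)) - 8281) + 6791) + 53/15 = ((√((½)*(-1/16) - 2035) - 8281) + 6791) + 53/15 = ((√(-1/32 - 2035) - 8281) + 6791) + 53/15 = ((√(-65121/32) - 8281) + 6791) + 53/15 = ((7*I*√2658/8 - 8281) + 6791) + 53/15 = ((-8281 + 7*I*√2658/8) + 6791) + 53/15 = (-1490 + 7*I*√2658/8) + 53/15 = -22297/15 + 7*I*√2658/8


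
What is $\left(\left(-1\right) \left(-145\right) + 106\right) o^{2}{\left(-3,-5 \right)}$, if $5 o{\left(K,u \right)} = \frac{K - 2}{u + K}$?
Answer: $\frac{251}{64} \approx 3.9219$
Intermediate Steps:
$o{\left(K,u \right)} = \frac{-2 + K}{5 \left(K + u\right)}$ ($o{\left(K,u \right)} = \frac{\left(K - 2\right) \frac{1}{u + K}}{5} = \frac{\left(-2 + K\right) \frac{1}{K + u}}{5} = \frac{\frac{1}{K + u} \left(-2 + K\right)}{5} = \frac{-2 + K}{5 \left(K + u\right)}$)
$\left(\left(-1\right) \left(-145\right) + 106\right) o^{2}{\left(-3,-5 \right)} = \left(\left(-1\right) \left(-145\right) + 106\right) \left(\frac{-2 - 3}{5 \left(-3 - 5\right)}\right)^{2} = \left(145 + 106\right) \left(\frac{1}{5} \frac{1}{-8} \left(-5\right)\right)^{2} = 251 \left(\frac{1}{5} \left(- \frac{1}{8}\right) \left(-5\right)\right)^{2} = \frac{251}{64}$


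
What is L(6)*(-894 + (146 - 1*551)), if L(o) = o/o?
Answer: -1299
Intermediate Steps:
L(o) = 1
L(6)*(-894 + (146 - 1*551)) = 1*(-894 + (146 - 1*551)) = 1*(-894 + (146 - 551)) = 1*(-894 - 405) = 1*(-1299) = -1299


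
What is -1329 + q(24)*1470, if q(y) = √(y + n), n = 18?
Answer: -1329 + 1470*√42 ≈ 8197.7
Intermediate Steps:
q(y) = √(18 + y) (q(y) = √(y + 18) = √(18 + y))
-1329 + q(24)*1470 = -1329 + √(18 + 24)*1470 = -1329 + √42*1470 = -1329 + 1470*√42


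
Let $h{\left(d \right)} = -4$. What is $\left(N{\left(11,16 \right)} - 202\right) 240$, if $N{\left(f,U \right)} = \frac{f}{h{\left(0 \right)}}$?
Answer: $-49140$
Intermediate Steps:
$N{\left(f,U \right)} = - \frac{f}{4}$ ($N{\left(f,U \right)} = \frac{f}{-4} = f \left(- \frac{1}{4}\right) = - \frac{f}{4}$)
$\left(N{\left(11,16 \right)} - 202\right) 240 = \left(\left(- \frac{1}{4}\right) 11 - 202\right) 240 = \left(- \frac{11}{4} - 202\right) 240 = \left(- \frac{819}{4}\right) 240 = -49140$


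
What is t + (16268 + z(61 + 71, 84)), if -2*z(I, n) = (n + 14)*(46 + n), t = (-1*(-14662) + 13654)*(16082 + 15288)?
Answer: 888282818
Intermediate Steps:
t = 888272920 (t = (14662 + 13654)*31370 = 28316*31370 = 888272920)
z(I, n) = -(14 + n)*(46 + n)/2 (z(I, n) = -(n + 14)*(46 + n)/2 = -(14 + n)*(46 + n)/2)
t + (16268 + z(61 + 71, 84)) = 888272920 + (16268 + (-322 - 30*84 - ½*84²)) = 888272920 + (16268 + (-322 - 2520 - ½*7056)) = 888272920 + (16268 + (-322 - 2520 - 3528)) = 888272920 + (16268 - 6370) = 888272920 + 9898 = 888282818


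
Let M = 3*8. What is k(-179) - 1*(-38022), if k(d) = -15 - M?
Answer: 37983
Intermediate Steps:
M = 24
k(d) = -39 (k(d) = -15 - 1*24 = -15 - 24 = -39)
k(-179) - 1*(-38022) = -39 - 1*(-38022) = -39 + 38022 = 37983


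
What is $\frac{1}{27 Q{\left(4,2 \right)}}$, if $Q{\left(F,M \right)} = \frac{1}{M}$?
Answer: $\frac{2}{27} \approx 0.074074$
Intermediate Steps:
$\frac{1}{27 Q{\left(4,2 \right)}} = \frac{1}{27 \cdot \frac{1}{2}} = \frac{1}{\frac{27}{2}} = \frac{2}{27}$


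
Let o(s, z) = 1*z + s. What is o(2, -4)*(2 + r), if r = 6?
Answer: -16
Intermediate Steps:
o(s, z) = s + z (o(s, z) = z + s = s + z)
o(2, -4)*(2 + r) = (2 - 4)*(2 + 6) = -2*8 = -16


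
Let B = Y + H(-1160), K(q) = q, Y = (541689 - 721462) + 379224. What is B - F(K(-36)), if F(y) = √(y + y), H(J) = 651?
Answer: 200102 - 6*I*√2 ≈ 2.001e+5 - 8.4853*I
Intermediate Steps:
Y = 199451 (Y = -179773 + 379224 = 199451)
F(y) = √2*√y (F(y) = √(2*y) = √2*√y)
B = 200102 (B = 199451 + 651 = 200102)
B - F(K(-36)) = 200102 - √2*√(-36) = 200102 - √2*6*I = 200102 - 6*I*√2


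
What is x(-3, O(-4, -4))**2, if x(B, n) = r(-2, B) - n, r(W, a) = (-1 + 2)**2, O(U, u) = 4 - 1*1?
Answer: 4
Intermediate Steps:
O(U, u) = 3 (O(U, u) = 4 - 1 = 3)
r(W, a) = 1 (r(W, a) = 1**2 = 1)
x(B, n) = 1 - n
x(-3, O(-4, -4))**2 = (1 - 1*3)**2 = (1 - 3)**2 = (-2)**2 = 4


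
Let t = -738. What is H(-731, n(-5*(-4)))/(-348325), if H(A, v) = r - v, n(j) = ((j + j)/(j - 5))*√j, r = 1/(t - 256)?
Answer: 1/346235050 + 16*√5/1044975 ≈ 3.4240e-5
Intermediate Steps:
r = -1/994 (r = 1/(-738 - 256) = 1/(-994) = -1/994 ≈ -0.0010060)
n(j) = 2*j^(3/2)/(-5 + j) (n(j) = ((2*j)/(-5 + j))*√j = (2*j/(-5 + j))*√j = 2*j^(3/2)/(-5 + j))
H(A, v) = -1/994 - v
H(-731, n(-5*(-4)))/(-348325) = (-1/994 - 2*(-5*(-4))^(3/2)/(-5 - 5*(-4)))/(-348325) = (-1/994 - 2*20^(3/2)/(-5 + 20))*(-1/348325) = (-1/994 - 2*40*√5/15)*(-1/348325) = (-1/994 - 16*√5/3)*(-1/348325) = 1/346235050 + 16*√5/1044975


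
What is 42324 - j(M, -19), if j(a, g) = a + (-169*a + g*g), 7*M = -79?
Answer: 40067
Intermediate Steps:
M = -79/7 (M = (⅐)*(-79) = -79/7 ≈ -11.286)
j(a, g) = g² - 168*a (j(a, g) = a + (-169*a + g²) = a + (g² - 169*a) = g² - 168*a)
42324 - j(M, -19) = 42324 - ((-19)² - 168*(-79/7)) = 42324 - (361 + 1896) = 42324 - 1*2257 = 42324 - 2257 = 40067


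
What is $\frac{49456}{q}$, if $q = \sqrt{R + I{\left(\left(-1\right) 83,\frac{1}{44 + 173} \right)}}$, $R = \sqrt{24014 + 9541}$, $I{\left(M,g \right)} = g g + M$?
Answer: $\frac{10731952}{\sqrt{-3908386 + 47089 \sqrt{33555}}} \approx 4941.1$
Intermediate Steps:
$I{\left(M,g \right)} = M + g^{2}$ ($I{\left(M,g \right)} = g^{2} + M = M + g^{2}$)
$R = \sqrt{33555} \approx 183.18$
$q = \sqrt{- \frac{3908386}{47089} + \sqrt{33555}}$ ($q = \sqrt{\sqrt{33555} + \left(\left(-1\right) 83 + \left(\frac{1}{44 + 173}\right)^{2}\right)} = \sqrt{\sqrt{33555} - \left(83 - \left(\frac{1}{217}\right)^{2}\right)} = \sqrt{\sqrt{33555} + \left(-83 + \frac{1}{47089}\right)} = \sqrt{\sqrt{33555} - \frac{3908386}{47089}} = \sqrt{- \frac{3908386}{47089} + \sqrt{33555}} \approx 10.009$)
$\frac{49456}{q} = \frac{49456}{\frac{1}{217} \sqrt{-3908386 + 47089 \sqrt{33555}}} = 49456 \frac{217}{\sqrt{-3908386 + 47089 \sqrt{33555}}} = \frac{10731952}{\sqrt{-3908386 + 47089 \sqrt{33555}}}$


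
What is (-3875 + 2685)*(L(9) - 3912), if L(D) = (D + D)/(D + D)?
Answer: 4654090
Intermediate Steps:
L(D) = 1 (L(D) = (2*D)/((2*D)) = (2*D)*(1/(2*D)) = 1)
(-3875 + 2685)*(L(9) - 3912) = (-3875 + 2685)*(1 - 3912) = -1190*(-3911) = 4654090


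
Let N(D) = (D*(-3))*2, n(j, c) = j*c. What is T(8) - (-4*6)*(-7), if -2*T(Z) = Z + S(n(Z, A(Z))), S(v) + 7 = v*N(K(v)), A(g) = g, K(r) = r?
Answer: 24239/2 ≈ 12120.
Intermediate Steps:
n(j, c) = c*j
N(D) = -6*D (N(D) = -3*D*2 = -6*D)
S(v) = -7 - 6*v**2 (S(v) = -7 + v*(-6*v) = -7 - 6*v**2)
T(Z) = 7/2 + 3*Z**4 - Z/2 (T(Z) = -(Z + (-7 - 6*Z**4))/2 = -(-7 + Z - 6*Z**4)/2 = 7/2 + 3*Z**4 - Z/2)
T(8) - (-4*6)*(-7) = (7/2 + 3*8**4 - 1/2*8) - (-4*6)*(-7) = (7/2 + 3*4096 - 4) - (-24)*(-7) = (7/2 + 12288 - 4) - 1*168 = 24575/2 - 168 = 24239/2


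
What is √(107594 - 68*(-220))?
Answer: √122554 ≈ 350.08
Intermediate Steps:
√(107594 - 68*(-220)) = √(107594 + 14960) = √122554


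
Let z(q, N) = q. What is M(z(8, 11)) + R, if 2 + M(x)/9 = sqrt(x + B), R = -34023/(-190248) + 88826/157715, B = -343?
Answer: -172608144489/10001654440 + 9*I*sqrt(335) ≈ -17.258 + 164.73*I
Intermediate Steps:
R = 7421635431/10001654440 (R = -34023*(-1/190248) + 88826*(1/157715) = 11341/63416 + 88826/157715 = 7421635431/10001654440 ≈ 0.74204)
M(x) = -18 + 9*sqrt(-343 + x) (M(x) = -18 + 9*sqrt(x - 343) = -18 + 9*sqrt(-343 + x))
M(z(8, 11)) + R = (-18 + 9*sqrt(-343 + 8)) + 7421635431/10001654440 = (-18 + 9*sqrt(-335)) + 7421635431/10001654440 = (-18 + 9*(I*sqrt(335))) + 7421635431/10001654440 = (-18 + 9*I*sqrt(335)) + 7421635431/10001654440 = -172608144489/10001654440 + 9*I*sqrt(335)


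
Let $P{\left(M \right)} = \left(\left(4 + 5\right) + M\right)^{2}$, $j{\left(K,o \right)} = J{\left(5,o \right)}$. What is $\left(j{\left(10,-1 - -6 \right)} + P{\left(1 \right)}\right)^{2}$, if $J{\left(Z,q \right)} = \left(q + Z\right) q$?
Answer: $22500$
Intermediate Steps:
$J{\left(Z,q \right)} = q \left(Z + q\right)$ ($J{\left(Z,q \right)} = \left(Z + q\right) q = q \left(Z + q\right)$)
$j{\left(K,o \right)} = o \left(5 + o\right)$
$P{\left(M \right)} = \left(9 + M\right)^{2}$
$\left(j{\left(10,-1 - -6 \right)} + P{\left(1 \right)}\right)^{2} = \left(\left(-1 - -6\right) \left(5 - -5\right) + \left(9 + 1\right)^{2}\right)^{2} = \left(\left(-1 + 6\right) \left(5 + \left(-1 + 6\right)\right) + 10^{2}\right)^{2} = \left(5 \left(5 + 5\right) + 100\right)^{2} = \left(5 \cdot 10 + 100\right)^{2} = \left(50 + 100\right)^{2} = 150^{2} = 22500$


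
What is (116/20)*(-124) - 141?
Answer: -4301/5 ≈ -860.20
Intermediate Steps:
(116/20)*(-124) - 141 = (116*(1/20))*(-124) - 141 = (29/5)*(-124) - 141 = -3596/5 - 141 = -4301/5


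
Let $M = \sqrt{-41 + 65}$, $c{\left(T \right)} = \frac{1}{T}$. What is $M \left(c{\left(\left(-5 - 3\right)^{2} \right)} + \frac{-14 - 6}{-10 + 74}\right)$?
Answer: $- \frac{19 \sqrt{6}}{32} \approx -1.4544$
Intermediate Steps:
$M = 2 \sqrt{6}$ ($M = \sqrt{24} = 2 \sqrt{6} \approx 4.899$)
$M \left(c{\left(\left(-5 - 3\right)^{2} \right)} + \frac{-14 - 6}{-10 + 74}\right) = 2 \sqrt{6} \left(\frac{1}{\left(-5 - 3\right)^{2}} + \frac{-14 - 6}{-10 + 74}\right) = 2 \sqrt{6} \left(\frac{1}{\left(-8\right)^{2}} - \frac{20}{64}\right) = 2 \sqrt{6} \left(\frac{1}{64} - \frac{5}{16}\right) = 2 \sqrt{6} \left(- \frac{19}{64}\right) = - \frac{19 \sqrt{6}}{32}$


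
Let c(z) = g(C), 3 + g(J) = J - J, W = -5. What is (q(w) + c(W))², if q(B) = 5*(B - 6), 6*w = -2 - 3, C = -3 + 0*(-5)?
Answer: 49729/36 ≈ 1381.4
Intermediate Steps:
C = -3 (C = -3 + 0 = -3)
w = -⅚ (w = (-2 - 3)/6 = (⅙)*(-5) = -⅚ ≈ -0.83333)
g(J) = -3 (g(J) = -3 + (J - J) = -3 + 0 = -3)
q(B) = -30 + 5*B (q(B) = 5*(-6 + B) = -30 + 5*B)
c(z) = -3
(q(w) + c(W))² = ((-30 + 5*(-⅚)) - 3)² = ((-30 - 25/6) - 3)² = (-205/6 - 3)² = (-223/6)² = 49729/36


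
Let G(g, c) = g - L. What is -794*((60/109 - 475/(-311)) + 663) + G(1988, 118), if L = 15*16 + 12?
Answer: -17842256104/33899 ≈ -5.2634e+5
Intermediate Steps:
L = 252 (L = 240 + 12 = 252)
G(g, c) = -252 + g (G(g, c) = g - 1*252 = g - 252 = -252 + g)
-794*((60/109 - 475/(-311)) + 663) + G(1988, 118) = -794*((60/109 - 475/(-311)) + 663) + (-252 + 1988) = -794*((60*(1/109) - 475*(-1/311)) + 663) + 1736 = -794*((60/109 + 475/311) + 663) + 1736 = -794*(70435/33899 + 663) + 1736 = -794*22545472/33899 + 1736 = -17901104768/33899 + 1736 = -17842256104/33899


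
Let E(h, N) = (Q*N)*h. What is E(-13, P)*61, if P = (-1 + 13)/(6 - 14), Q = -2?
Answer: -2379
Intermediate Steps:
P = -3/2 (P = 12/(-8) = 12*(-⅛) = -3/2 ≈ -1.5000)
E(h, N) = -2*N*h (E(h, N) = (-2*N)*h = -2*N*h)
E(-13, P)*61 = -2*(-3/2)*(-13)*61 = -39*61 = -2379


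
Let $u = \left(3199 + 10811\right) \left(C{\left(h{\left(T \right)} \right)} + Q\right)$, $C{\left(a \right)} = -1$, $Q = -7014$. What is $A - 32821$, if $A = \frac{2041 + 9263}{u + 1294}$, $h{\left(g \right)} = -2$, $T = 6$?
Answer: $- \frac{403201293010}{12284857} \approx -32821.0$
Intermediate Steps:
$u = -98280150$ ($u = \left(3199 + 10811\right) \left(-1 - 7014\right) = 14010 \left(-7015\right) = -98280150$)
$A = - \frac{1413}{12284857}$ ($A = \frac{2041 + 9263}{-98280150 + 1294} = \frac{11304}{-98278856} = 11304 \left(- \frac{1}{98278856}\right) = - \frac{1413}{12284857} \approx -0.00011502$)
$A - 32821 = - \frac{1413}{12284857} - 32821 = - \frac{403201293010}{12284857}$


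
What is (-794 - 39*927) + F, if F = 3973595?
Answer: 3936648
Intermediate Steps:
(-794 - 39*927) + F = (-794 - 39*927) + 3973595 = (-794 - 36153) + 3973595 = -36947 + 3973595 = 3936648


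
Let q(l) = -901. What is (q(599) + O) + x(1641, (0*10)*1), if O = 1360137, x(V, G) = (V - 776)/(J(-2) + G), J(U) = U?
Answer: 2717607/2 ≈ 1.3588e+6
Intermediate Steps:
x(V, G) = (-776 + V)/(-2 + G) (x(V, G) = (V - 776)/(-2 + G) = (-776 + V)/(-2 + G))
(q(599) + O) + x(1641, (0*10)*1) = (-901 + 1360137) + (-776 + 1641)/(-2 + (0*10)*1) = 1359236 + 865/(-2 + 0*1) = 1359236 + 865/(-2 + 0) = 1359236 + 865/(-2) = 1359236 - ½*865 = 1359236 - 865/2 = 2717607/2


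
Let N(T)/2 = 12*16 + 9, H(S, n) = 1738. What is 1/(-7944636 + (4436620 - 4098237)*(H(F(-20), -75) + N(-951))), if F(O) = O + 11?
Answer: 1/716194984 ≈ 1.3963e-9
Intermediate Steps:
F(O) = 11 + O
N(T) = 402 (N(T) = 2*(12*16 + 9) = 2*(192 + 9) = 2*201 = 402)
1/(-7944636 + (4436620 - 4098237)*(H(F(-20), -75) + N(-951))) = 1/(-7944636 + (4436620 - 4098237)*(1738 + 402)) = 1/(-7944636 + 338383*2140) = 1/(-7944636 + 724139620) = 1/716194984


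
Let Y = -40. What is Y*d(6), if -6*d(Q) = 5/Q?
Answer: 50/9 ≈ 5.5556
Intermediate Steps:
d(Q) = -5/(6*Q)
Y*d(6) = -(-100)/(3*6) = -40*(-5/36) = 50/9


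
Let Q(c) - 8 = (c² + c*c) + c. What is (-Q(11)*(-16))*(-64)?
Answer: -267264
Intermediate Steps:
Q(c) = 8 + c + 2*c² (Q(c) = 8 + ((c² + c*c) + c) = 8 + ((c² + c²) + c) = 8 + (2*c² + c) = 8 + (c + 2*c²) = 8 + c + 2*c²)
(-Q(11)*(-16))*(-64) = (-(8 + 11 + 2*11²)*(-16))*(-64) = (-(8 + 11 + 2*121)*(-16))*(-64) = (-(8 + 11 + 242)*(-16))*(-64) = (-1*261*(-16))*(-64) = -261*(-16)*(-64) = 4176*(-64) = -267264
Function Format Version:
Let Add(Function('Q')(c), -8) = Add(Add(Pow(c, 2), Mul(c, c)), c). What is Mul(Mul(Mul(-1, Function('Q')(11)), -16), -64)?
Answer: -267264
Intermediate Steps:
Function('Q')(c) = Add(8, c, Mul(2, Pow(c, 2))) (Function('Q')(c) = Add(8, Add(Add(Pow(c, 2), Mul(c, c)), c)) = Add(8, Add(Add(Pow(c, 2), Pow(c, 2)), c)) = Add(8, Add(Mul(2, Pow(c, 2)), c)) = Add(8, Add(c, Mul(2, Pow(c, 2)))) = Add(8, c, Mul(2, Pow(c, 2))))
Mul(Mul(Mul(-1, Function('Q')(11)), -16), -64) = Mul(Mul(Mul(-1, Add(8, 11, Mul(2, Pow(11, 2)))), -16), -64) = Mul(Mul(Mul(-1, Add(8, 11, Mul(2, 121))), -16), -64) = Mul(Mul(Mul(-1, Add(8, 11, 242)), -16), -64) = Mul(Mul(Mul(-1, 261), -16), -64) = Mul(Mul(-261, -16), -64) = Mul(4176, -64) = -267264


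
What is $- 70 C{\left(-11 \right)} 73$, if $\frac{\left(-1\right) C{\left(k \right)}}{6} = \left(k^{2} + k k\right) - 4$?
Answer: $7297080$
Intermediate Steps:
$C{\left(k \right)} = 24 - 12 k^{2}$ ($C{\left(k \right)} = - 6 \left(\left(k^{2} + k k\right) - 4\right) = - 6 \left(\left(k^{2} + k^{2}\right) - 4\right) = - 6 \left(2 k^{2} - 4\right) = - 6 \left(-4 + 2 k^{2}\right) = 24 - 12 k^{2}$)
$- 70 C{\left(-11 \right)} 73 = - 70 \left(24 - 12 \left(-11\right)^{2}\right) 73 = - 70 \left(24 - 1452\right) 73 = \left(-70\right) \left(-1428\right) 73 = 99960 \cdot 73 = 7297080$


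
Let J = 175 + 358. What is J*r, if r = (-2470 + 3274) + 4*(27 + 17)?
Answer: 522340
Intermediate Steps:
J = 533
r = 980 (r = 804 + 4*44 = 804 + 176 = 980)
J*r = 533*980 = 522340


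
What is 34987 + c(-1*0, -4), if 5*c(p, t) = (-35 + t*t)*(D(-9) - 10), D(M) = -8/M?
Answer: 1575973/45 ≈ 35022.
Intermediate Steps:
c(p, t) = 574/9 - 82*t**2/45 (c(p, t) = ((-35 + t*t)*(-8/(-9) - 10))/5 = ((-35 + t**2)*(-8*(-1/9) - 10))/5 = ((-35 + t**2)*(8/9 - 10))/5 = ((-35 + t**2)*(-82/9))/5 = (2870/9 - 82*t**2/9)/5 = 574/9 - 82*t**2/45)
34987 + c(-1*0, -4) = 34987 + (574/9 - 82/45*(-4)**2) = 34987 + (574/9 - 82/45*16) = 34987 + (574/9 - 1312/45) = 34987 + 1558/45 = 1575973/45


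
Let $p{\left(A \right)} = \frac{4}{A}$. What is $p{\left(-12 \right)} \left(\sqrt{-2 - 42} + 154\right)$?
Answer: $- \frac{154}{3} - \frac{2 i \sqrt{11}}{3} \approx -51.333 - 2.2111 i$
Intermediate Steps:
$p{\left(-12 \right)} \left(\sqrt{-2 - 42} + 154\right) = \frac{4}{-12} \left(\sqrt{-2 - 42} + 154\right) = 4 \left(- \frac{1}{12}\right) \left(\sqrt{-44} + 154\right) = - \frac{2 i \sqrt{11} + 154}{3} = - \frac{154 + 2 i \sqrt{11}}{3} = - \frac{154}{3} - \frac{2 i \sqrt{11}}{3}$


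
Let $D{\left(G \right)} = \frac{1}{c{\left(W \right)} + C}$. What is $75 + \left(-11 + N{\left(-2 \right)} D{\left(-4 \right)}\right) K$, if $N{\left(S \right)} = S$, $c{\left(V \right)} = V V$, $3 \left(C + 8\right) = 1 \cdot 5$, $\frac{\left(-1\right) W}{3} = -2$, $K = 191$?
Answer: $- \frac{181460}{89} \approx -2038.9$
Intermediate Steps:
$W = 6$ ($W = \left(-3\right) \left(-2\right) = 6$)
$C = - \frac{19}{3}$ ($C = -8 + \frac{1 \cdot 5}{3} = -8 + \frac{1}{3} \cdot 5 = -8 + \frac{5}{3} = - \frac{19}{3} \approx -6.3333$)
$c{\left(V \right)} = V^{2}$
$D{\left(G \right)} = \frac{3}{89}$ ($D{\left(G \right)} = \frac{1}{6^{2} - \frac{19}{3}} = \frac{1}{36 - \frac{19}{3}} = \frac{1}{\frac{89}{3}} = \frac{3}{89}$)
$75 + \left(-11 + N{\left(-2 \right)} D{\left(-4 \right)}\right) K = 75 + \left(-11 - \frac{6}{89}\right) 191 = 75 - \frac{188135}{89} = - \frac{181460}{89}$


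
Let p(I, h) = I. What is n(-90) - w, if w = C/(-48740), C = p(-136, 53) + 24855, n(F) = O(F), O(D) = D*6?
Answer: -26294881/48740 ≈ -539.49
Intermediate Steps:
O(D) = 6*D
n(F) = 6*F
C = 24719 (C = -136 + 24855 = 24719)
w = -24719/48740 (w = 24719/(-48740) = 24719*(-1/48740) = -24719/48740 ≈ -0.50716)
n(-90) - w = 6*(-90) - 1*(-24719/48740) = -540 + 24719/48740 = -26294881/48740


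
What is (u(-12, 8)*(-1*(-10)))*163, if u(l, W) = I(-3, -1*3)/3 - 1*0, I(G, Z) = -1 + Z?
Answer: -6520/3 ≈ -2173.3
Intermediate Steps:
u(l, W) = -4/3 (u(l, W) = (-1 - 1*3)/3 - 1*0 = (-1 - 3)*(⅓) + 0 = -4*⅓ + 0 = -4/3 + 0 = -4/3)
(u(-12, 8)*(-1*(-10)))*163 = -(-4)*(-10)/3*163 = -4/3*10*163 = -40/3*163 = -6520/3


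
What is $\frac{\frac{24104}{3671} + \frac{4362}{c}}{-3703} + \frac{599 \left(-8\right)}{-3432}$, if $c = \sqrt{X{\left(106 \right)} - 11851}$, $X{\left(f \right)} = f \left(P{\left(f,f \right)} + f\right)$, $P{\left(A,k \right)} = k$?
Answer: $\frac{353577977}{253552299} - \frac{4362 \sqrt{10621}}{39329563} \approx 1.3831$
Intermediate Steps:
$X{\left(f \right)} = 2 f^{2}$ ($X{\left(f \right)} = f \left(f + f\right) = f 2 f = 2 f^{2}$)
$c = \sqrt{10621}$ ($c = \sqrt{2 \cdot 106^{2} - 11851} = \sqrt{2 \cdot 11236 - 11851} = \sqrt{22472 - 11851} = \sqrt{10621} \approx 103.06$)
$\frac{\frac{24104}{3671} + \frac{4362}{c}}{-3703} + \frac{599 \left(-8\right)}{-3432} = \frac{\frac{24104}{3671} + \frac{4362}{\sqrt{10621}}}{-3703} + \frac{599 \left(-8\right)}{-3432} = \left(24104 \cdot \frac{1}{3671} + 4362 \frac{\sqrt{10621}}{10621}\right) \left(- \frac{1}{3703}\right) - - \frac{599}{429} = \left(\frac{24104}{3671} + \frac{4362 \sqrt{10621}}{10621}\right) \left(- \frac{1}{3703}\right) + \frac{599}{429} = \left(- \frac{1048}{591031} - \frac{4362 \sqrt{10621}}{39329563}\right) + \frac{599}{429} = \frac{353577977}{253552299} - \frac{4362 \sqrt{10621}}{39329563}$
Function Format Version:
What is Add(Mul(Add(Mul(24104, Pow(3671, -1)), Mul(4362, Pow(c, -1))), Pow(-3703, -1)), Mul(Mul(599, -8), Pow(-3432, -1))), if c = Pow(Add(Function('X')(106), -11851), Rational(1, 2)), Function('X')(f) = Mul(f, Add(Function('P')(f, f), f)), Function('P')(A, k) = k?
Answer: Add(Rational(353577977, 253552299), Mul(Rational(-4362, 39329563), Pow(10621, Rational(1, 2)))) ≈ 1.3831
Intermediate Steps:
Function('X')(f) = Mul(2, Pow(f, 2)) (Function('X')(f) = Mul(f, Add(f, f)) = Mul(f, Mul(2, f)) = Mul(2, Pow(f, 2)))
c = Pow(10621, Rational(1, 2)) (c = Pow(Add(Mul(2, Pow(106, 2)), -11851), Rational(1, 2)) = Pow(Add(Mul(2, 11236), -11851), Rational(1, 2)) = Pow(Add(22472, -11851), Rational(1, 2)) = Pow(10621, Rational(1, 2)) ≈ 103.06)
Add(Mul(Add(Mul(24104, Pow(3671, -1)), Mul(4362, Pow(c, -1))), Pow(-3703, -1)), Mul(Mul(599, -8), Pow(-3432, -1))) = Add(Mul(Add(Mul(24104, Pow(3671, -1)), Mul(4362, Pow(Pow(10621, Rational(1, 2)), -1))), Pow(-3703, -1)), Mul(Mul(599, -8), Pow(-3432, -1))) = Add(Mul(Add(Mul(24104, Rational(1, 3671)), Mul(4362, Mul(Rational(1, 10621), Pow(10621, Rational(1, 2))))), Rational(-1, 3703)), Mul(-4792, Rational(-1, 3432))) = Add(Mul(Add(Rational(24104, 3671), Mul(Rational(4362, 10621), Pow(10621, Rational(1, 2)))), Rational(-1, 3703)), Rational(599, 429)) = Add(Add(Rational(-1048, 591031), Mul(Rational(-4362, 39329563), Pow(10621, Rational(1, 2)))), Rational(599, 429)) = Add(Rational(353577977, 253552299), Mul(Rational(-4362, 39329563), Pow(10621, Rational(1, 2))))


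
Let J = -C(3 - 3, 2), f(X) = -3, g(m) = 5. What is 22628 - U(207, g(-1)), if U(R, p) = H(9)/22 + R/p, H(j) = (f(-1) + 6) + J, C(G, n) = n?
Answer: 2484521/110 ≈ 22587.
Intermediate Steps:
J = -2 (J = -1*2 = -2)
H(j) = 1 (H(j) = (-3 + 6) - 2 = 3 - 2 = 1)
U(R, p) = 1/22 + R/p
22628 - U(207, g(-1)) = 22628 - (207 + (1/22)*5)/5 = 22628 - (207 + 5/22)/5 = 22628 - 4559/(5*22) = 22628 - 1*4559/110 = 22628 - 4559/110 = 2484521/110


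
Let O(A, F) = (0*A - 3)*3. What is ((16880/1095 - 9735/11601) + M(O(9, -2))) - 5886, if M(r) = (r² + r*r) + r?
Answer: -538086508/94097 ≈ -5718.4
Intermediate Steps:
O(A, F) = -9 (O(A, F) = (0 - 3)*3 = -3*3 = -9)
M(r) = r + 2*r² (M(r) = (r² + r²) + r = 2*r² + r = r + 2*r²)
((16880/1095 - 9735/11601) + M(O(9, -2))) - 5886 = ((16880/1095 - 9735/11601) - 9*(1 + 2*(-9))) - 5886 = ((16880*(1/1095) - 9735*1/11601) - 9*(1 - 18)) - 5886 = ((3376/219 - 3245/3867) - 9*(-17)) - 5886 = (1371593/94097 + 153) - 5886 = 15768434/94097 - 5886 = -538086508/94097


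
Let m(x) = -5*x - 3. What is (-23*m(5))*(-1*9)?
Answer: -5796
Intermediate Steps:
m(x) = -3 - 5*x
(-23*m(5))*(-1*9) = (-23*(-3 - 5*5))*(-1*9) = -23*(-3 - 25)*(-9) = -23*(-28)*(-9) = 644*(-9) = -5796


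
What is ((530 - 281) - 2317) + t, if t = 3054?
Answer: 986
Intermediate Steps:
((530 - 281) - 2317) + t = ((530 - 281) - 2317) + 3054 = (249 - 2317) + 3054 = -2068 + 3054 = 986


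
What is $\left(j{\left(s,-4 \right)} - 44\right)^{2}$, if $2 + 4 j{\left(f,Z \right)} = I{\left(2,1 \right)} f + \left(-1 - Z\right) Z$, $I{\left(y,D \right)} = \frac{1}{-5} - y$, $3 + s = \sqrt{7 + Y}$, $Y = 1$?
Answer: $\frac{841857}{400} + \frac{10087 \sqrt{2}}{100} \approx 2247.3$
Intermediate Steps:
$s = -3 + 2 \sqrt{2}$ ($s = -3 + \sqrt{7 + 1} = -3 + \sqrt{8} = -3 + 2 \sqrt{2} \approx -0.17157$)
$I{\left(y,D \right)} = - \frac{1}{5} - y$
$j{\left(f,Z \right)} = - \frac{1}{2} - \frac{11 f}{20} + \frac{Z \left(-1 - Z\right)}{4}$ ($j{\left(f,Z \right)} = - \frac{1}{2} + \frac{\left(- \frac{1}{5} - 2\right) f + \left(-1 - Z\right) Z}{4} = - \frac{1}{2} + \frac{\left(- \frac{1}{5} - 2\right) f + Z \left(-1 - Z\right)}{4} = - \frac{1}{2} + \frac{- \frac{11 f}{5} + Z \left(-1 - Z\right)}{4} = - \frac{1}{2} + \left(- \frac{11 f}{20} + \frac{Z \left(-1 - Z\right)}{4}\right) = - \frac{1}{2} - \frac{11 f}{20} + \frac{Z \left(-1 - Z\right)}{4}$)
$\left(j{\left(s,-4 \right)} - 44\right)^{2} = \left(\left(- \frac{1}{2} - \frac{11 \left(-3 + 2 \sqrt{2}\right)}{20} - -1 - \frac{\left(-4\right)^{2}}{4}\right) - 44\right)^{2} = \left(\left(- \frac{1}{2} + \left(\frac{33}{20} - \frac{11 \sqrt{2}}{10}\right) + 1 - 4\right) - 44\right)^{2} = \left(\left(- \frac{37}{20} - \frac{11 \sqrt{2}}{10}\right) - 44\right)^{2} = \left(- \frac{917}{20} - \frac{11 \sqrt{2}}{10}\right)^{2}$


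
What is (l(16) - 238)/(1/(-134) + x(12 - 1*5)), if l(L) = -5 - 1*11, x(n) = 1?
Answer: -34036/133 ≈ -255.91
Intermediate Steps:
l(L) = -16 (l(L) = -5 - 11 = -16)
(l(16) - 238)/(1/(-134) + x(12 - 1*5)) = (-16 - 238)/(1/(-134) + 1) = -254/(-1/134 + 1) = -254/133/134 = -254*134/133 = -34036/133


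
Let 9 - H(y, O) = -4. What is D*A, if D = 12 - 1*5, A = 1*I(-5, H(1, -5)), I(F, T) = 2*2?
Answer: 28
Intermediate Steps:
H(y, O) = 13 (H(y, O) = 9 - 1*(-4) = 9 + 4 = 13)
I(F, T) = 4
A = 4 (A = 1*4 = 4)
D = 7 (D = 12 - 5 = 7)
D*A = 7*4 = 28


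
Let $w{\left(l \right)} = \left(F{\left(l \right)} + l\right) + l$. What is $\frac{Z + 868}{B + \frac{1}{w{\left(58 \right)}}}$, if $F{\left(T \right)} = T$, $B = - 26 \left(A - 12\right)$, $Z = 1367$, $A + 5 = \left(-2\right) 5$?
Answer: $\frac{388890}{122149} \approx 3.1837$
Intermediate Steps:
$A = -15$ ($A = -5 - 10 = -15$)
$B = 702$ ($B = - 26 \left(-15 - 12\right) = \left(-26\right) \left(-27\right) = 702$)
$w{\left(l \right)} = 3 l$ ($w{\left(l \right)} = \left(l + l\right) + l = 2 l + l = 3 l$)
$\frac{Z + 868}{B + \frac{1}{w{\left(58 \right)}}} = \frac{1367 + 868}{702 + \frac{1}{3 \cdot 58}} = \frac{2235}{702 + \frac{1}{174}} = \frac{2235}{\frac{122149}{174}} = 2235 \cdot \frac{174}{122149} = \frac{388890}{122149}$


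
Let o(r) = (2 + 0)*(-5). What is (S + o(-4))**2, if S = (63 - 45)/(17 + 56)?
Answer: 506944/5329 ≈ 95.129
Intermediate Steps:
S = 18/73 ≈ 0.24658
o(r) = -10 (o(r) = 2*(-5) = -10)
(S + o(-4))**2 = (18/73 - 10)**2 = (-712/73)**2 = 506944/5329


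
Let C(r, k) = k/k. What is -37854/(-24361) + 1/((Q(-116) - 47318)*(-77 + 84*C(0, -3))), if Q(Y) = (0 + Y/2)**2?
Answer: 11646818651/7495343758 ≈ 1.5539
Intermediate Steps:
C(r, k) = 1
Q(Y) = Y**2/4 (Q(Y) = (0 + Y*(1/2))**2 = (0 + Y/2)**2 = (Y/2)**2 = Y**2/4)
-37854/(-24361) + 1/((Q(-116) - 47318)*(-77 + 84*C(0, -3))) = -37854/(-24361) + 1/(((1/4)*(-116)**2 - 47318)*(-77 + 84*1)) = -37854*(-1/24361) + 1/(((1/4)*13456 - 47318)*(-77 + 84)) = 37854/24361 + 1/((3364 - 47318)*7) = 37854/24361 + (1/7)/(-43954) = 37854/24361 - 1/43954*1/7 = 37854/24361 - 1/307678 = 11646818651/7495343758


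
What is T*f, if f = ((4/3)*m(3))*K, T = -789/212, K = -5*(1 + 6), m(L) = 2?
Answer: 18410/53 ≈ 347.36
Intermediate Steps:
K = -35 (K = -5*7 = -35)
T = -789/212 (T = -789*1/212 = -789/212 ≈ -3.7217)
f = -280/3 (f = ((4/3)*2)*(-35) = (8/3)*(-35) = -280/3 ≈ -93.333)
T*f = -789/212*(-280/3) = 18410/53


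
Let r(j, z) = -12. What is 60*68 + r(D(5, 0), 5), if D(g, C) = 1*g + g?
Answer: 4068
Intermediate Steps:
D(g, C) = 2*g (D(g, C) = g + g = 2*g)
60*68 + r(D(5, 0), 5) = 60*68 - 12 = 4080 - 12 = 4068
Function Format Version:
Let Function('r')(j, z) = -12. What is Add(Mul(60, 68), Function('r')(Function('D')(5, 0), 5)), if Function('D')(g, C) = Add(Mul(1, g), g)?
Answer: 4068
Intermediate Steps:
Function('D')(g, C) = Mul(2, g) (Function('D')(g, C) = Add(g, g) = Mul(2, g))
Add(Mul(60, 68), Function('r')(Function('D')(5, 0), 5)) = Add(Mul(60, 68), -12) = Add(4080, -12) = 4068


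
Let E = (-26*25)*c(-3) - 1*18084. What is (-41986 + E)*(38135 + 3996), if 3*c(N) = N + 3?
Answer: -2530809170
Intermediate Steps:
c(N) = 1 + N/3 (c(N) = (N + 3)/3 = (3 + N)/3 = 1 + N/3)
E = -18084 (E = (-26*25)*(1 + (⅓)*(-3)) - 1*18084 = -650*(1 - 1) - 18084 = -650*0 - 18084 = 0 - 18084 = -18084)
(-41986 + E)*(38135 + 3996) = (-41986 - 18084)*(38135 + 3996) = -60070*42131 = -2530809170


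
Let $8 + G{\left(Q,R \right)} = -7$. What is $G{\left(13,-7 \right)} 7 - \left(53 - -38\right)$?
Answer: $-196$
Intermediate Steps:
$G{\left(Q,R \right)} = -15$ ($G{\left(Q,R \right)} = -8 - 7 = -15$)
$G{\left(13,-7 \right)} 7 - \left(53 - -38\right) = \left(-15\right) 7 - \left(53 - -38\right) = -105 - 91 = -196$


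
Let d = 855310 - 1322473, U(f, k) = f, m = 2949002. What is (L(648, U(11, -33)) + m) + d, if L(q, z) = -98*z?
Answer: 2480761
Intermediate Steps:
d = -467163
(L(648, U(11, -33)) + m) + d = (-98*11 + 2949002) - 467163 = (-1078 + 2949002) - 467163 = 2947924 - 467163 = 2480761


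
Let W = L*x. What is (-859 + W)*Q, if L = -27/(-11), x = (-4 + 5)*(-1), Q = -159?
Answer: 1506684/11 ≈ 1.3697e+5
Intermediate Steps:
x = -1 (x = 1*(-1) = -1)
L = 27/11 (L = -27*(-1/11) = 27/11 ≈ 2.4545)
W = -27/11 (W = (27/11)*(-1) = -27/11 ≈ -2.4545)
(-859 + W)*Q = (-859 - 27/11)*(-159) = -9476/11*(-159) = 1506684/11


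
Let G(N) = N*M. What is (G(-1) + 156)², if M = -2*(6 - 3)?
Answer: 26244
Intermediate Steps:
M = -6 (M = -2*3 = -6)
G(N) = -6*N (G(N) = N*(-6) = -6*N)
(G(-1) + 156)² = (-6*(-1) + 156)² = (6 + 156)² = 162² = 26244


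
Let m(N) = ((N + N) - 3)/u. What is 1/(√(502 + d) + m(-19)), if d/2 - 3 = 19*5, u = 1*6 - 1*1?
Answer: 205/15769 + 25*√698/15769 ≈ 0.054886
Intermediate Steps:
u = 5 (u = 6 - 1 = 5)
m(N) = -⅗ + 2*N/5 (m(N) = ((N + N) - 3)/5 = (2*N - 3)*(⅕) = (-3 + 2*N)*(⅕) = -⅗ + 2*N/5)
d = 196 (d = 6 + 2*(19*5) = 6 + 2*95 = 6 + 190 = 196)
1/(√(502 + d) + m(-19)) = 1/(√(502 + 196) + (-⅗ + (⅖)*(-19))) = 1/(√698 + (-⅗ - 38/5)) = 1/(√698 - 41/5) = 1/(-41/5 + √698)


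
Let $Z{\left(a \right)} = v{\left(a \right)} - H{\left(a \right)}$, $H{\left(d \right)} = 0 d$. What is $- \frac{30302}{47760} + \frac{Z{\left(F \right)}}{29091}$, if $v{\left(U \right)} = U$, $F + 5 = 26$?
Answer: $- \frac{146752087}{231564360} \approx -0.63374$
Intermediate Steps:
$F = 21$ ($F = -5 + 26 = 21$)
$H{\left(d \right)} = 0$
$Z{\left(a \right)} = a$ ($Z{\left(a \right)} = a - 0 = a + 0 = a$)
$- \frac{30302}{47760} + \frac{Z{\left(F \right)}}{29091} = - \frac{30302}{47760} + \frac{21}{29091} = \left(-30302\right) \frac{1}{47760} + 21 \cdot \frac{1}{29091} = - \frac{15151}{23880} + \frac{7}{9697} = - \frac{146752087}{231564360}$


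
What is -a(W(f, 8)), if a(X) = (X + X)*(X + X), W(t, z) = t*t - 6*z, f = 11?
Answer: -21316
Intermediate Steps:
W(t, z) = t² - 6*z
a(X) = 4*X² (a(X) = (2*X)*(2*X) = 4*X²)
-a(W(f, 8)) = -4*(11² - 6*8)² = -4*(121 - 48)² = -4*73² = -4*5329 = -1*21316 = -21316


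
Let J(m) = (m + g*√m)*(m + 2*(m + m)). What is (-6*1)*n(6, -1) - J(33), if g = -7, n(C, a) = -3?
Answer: -5427 + 1155*√33 ≈ 1208.0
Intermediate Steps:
J(m) = 5*m*(m - 7*√m) (J(m) = (m - 7*√m)*(m + 2*(m + m)) = (m - 7*√m)*(m + 2*(2*m)) = (m - 7*√m)*(m + 4*m) = (m - 7*√m)*(5*m) = 5*m*(m - 7*√m))
(-6*1)*n(6, -1) - J(33) = -6*1*(-3) - (-1155*√33 + 5*33²) = -6*(-3) - (-1155*√33 + 5*1089) = 18 - (-1155*√33 + 5445) = 18 - (5445 - 1155*√33) = 18 + (-5445 + 1155*√33) = -5427 + 1155*√33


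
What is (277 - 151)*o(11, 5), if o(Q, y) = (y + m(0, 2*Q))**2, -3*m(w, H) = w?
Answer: 3150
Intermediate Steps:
m(w, H) = -w/3
o(Q, y) = y**2 (o(Q, y) = (y - 1/3*0)**2 = (y + 0)**2 = y**2)
(277 - 151)*o(11, 5) = (277 - 151)*5**2 = 126*25 = 3150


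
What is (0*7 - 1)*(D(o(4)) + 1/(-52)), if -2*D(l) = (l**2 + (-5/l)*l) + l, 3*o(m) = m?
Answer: -433/468 ≈ -0.92521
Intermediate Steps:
o(m) = m/3
D(l) = 5/2 - l/2 - l**2/2 (D(l) = -((l**2 + (-5/l)*l) + l)/2 = -((l**2 - 5) + l)/2 = -((-5 + l**2) + l)/2 = -(-5 + l + l**2)/2 = 5/2 - l/2 - l**2/2)
(0*7 - 1)*(D(o(4)) + 1/(-52)) = (0*7 - 1)*((5/2 - 4/6 - ((1/3)*4)**2/2) + 1/(-52)) = (0 - 1)*((5/2 - 1/2*4/3 - (4/3)**2/2) - 1/52) = -((5/2 - 2/3 - 1/2*16/9) - 1/52) = -((5/2 - 2/3 - 8/9) - 1/52) = -(17/18 - 1/52) = -1*433/468 = -433/468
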